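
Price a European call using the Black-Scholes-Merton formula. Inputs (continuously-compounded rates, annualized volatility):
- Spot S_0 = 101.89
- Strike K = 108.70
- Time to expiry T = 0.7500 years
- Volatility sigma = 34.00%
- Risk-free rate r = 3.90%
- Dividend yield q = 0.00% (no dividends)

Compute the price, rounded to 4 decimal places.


Answer: Price = 10.3898

Derivation:
d1 = (ln(S/K) + (r - q + 0.5*sigma^2) * T) / (sigma * sqrt(T)) = 0.02683662
d2 = d1 - sigma * sqrt(T) = -0.26761202
exp(-rT) = 0.97117364; exp(-qT) = 1.00000000
C = S_0 * exp(-qT) * N(d1) - K * exp(-rT) * N(d2)
N(d1) = 0.51070498; N(d2) = 0.39449899
C = 101.8900 * 1.00000000 * 0.51070498 - 108.7000 * 0.97117364 * 0.39449899 = 10.3898


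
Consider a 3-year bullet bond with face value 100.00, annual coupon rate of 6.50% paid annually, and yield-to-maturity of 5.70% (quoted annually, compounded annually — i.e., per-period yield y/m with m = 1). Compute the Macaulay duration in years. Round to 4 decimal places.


Answer: Macaulay duration = 2.8226 years

Derivation:
Coupon per period c = face * coupon_rate / m = 6.500000
Periods per year m = 1; per-period yield y/m = 0.057000
Number of cashflows N = 3
Cashflows (t years, CF_t, discount factor 1/(1+y/m)^(m*t), PV):
  t = 1.0000: CF_t = 6.500000, DF = 0.946074, PV = 6.149480
  t = 2.0000: CF_t = 6.500000, DF = 0.895056, PV = 5.817862
  t = 3.0000: CF_t = 106.500000, DF = 0.846789, PV = 90.182993
Price P = sum_t PV_t = 102.150334
Macaulay numerator sum_t t * PV_t:
  t * PV_t at t = 1.0000: 6.149480
  t * PV_t at t = 2.0000: 11.635723
  t * PV_t at t = 3.0000: 270.548980
Macaulay duration D = (sum_t t * PV_t) / P = 288.334183 / 102.150334 = 2.822646


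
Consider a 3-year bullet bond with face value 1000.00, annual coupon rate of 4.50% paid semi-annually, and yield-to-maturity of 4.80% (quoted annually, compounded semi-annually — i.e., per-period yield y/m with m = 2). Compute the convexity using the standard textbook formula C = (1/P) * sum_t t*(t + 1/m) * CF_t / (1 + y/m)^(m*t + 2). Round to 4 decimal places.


Coupon per period c = face * coupon_rate / m = 22.500000
Periods per year m = 2; per-period yield y/m = 0.024000
Number of cashflows N = 6
Cashflows (t years, CF_t, discount factor 1/(1+y/m)^(m*t), PV):
  t = 0.5000: CF_t = 22.500000, DF = 0.976562, PV = 21.972656
  t = 1.0000: CF_t = 22.500000, DF = 0.953674, PV = 21.457672
  t = 1.5000: CF_t = 22.500000, DF = 0.931323, PV = 20.954758
  t = 2.0000: CF_t = 22.500000, DF = 0.909495, PV = 20.463631
  t = 2.5000: CF_t = 22.500000, DF = 0.888178, PV = 19.984014
  t = 3.0000: CF_t = 1022.500000, DF = 0.867362, PV = 886.877377
Price P = sum_t PV_t = 991.710109
Convexity numerator sum_t t*(t + 1/m) * CF_t / (1+y/m)^(m*t + 2):
  t = 0.5000: term = 10.477379
  t = 1.0000: term = 30.695446
  t = 1.5000: term = 59.952043
  t = 2.0000: term = 97.578196
  t = 2.5000: term = 142.936810
  t = 3.0000: term = 8880.817852
Convexity = (1/P) * sum = 9222.457725 / 991.710109 = 9.299550

Answer: Convexity = 9.2995


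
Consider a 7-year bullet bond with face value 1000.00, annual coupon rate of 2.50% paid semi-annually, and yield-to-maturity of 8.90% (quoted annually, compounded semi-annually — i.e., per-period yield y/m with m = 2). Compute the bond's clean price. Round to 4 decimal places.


Answer: Price = 671.8043

Derivation:
Coupon per period c = face * coupon_rate / m = 12.500000
Periods per year m = 2; per-period yield y/m = 0.044500
Number of cashflows N = 14
Cashflows (t years, CF_t, discount factor 1/(1+y/m)^(m*t), PV):
  t = 0.5000: CF_t = 12.500000, DF = 0.957396, PV = 11.967449
  t = 1.0000: CF_t = 12.500000, DF = 0.916607, PV = 11.457586
  t = 1.5000: CF_t = 12.500000, DF = 0.877556, PV = 10.969446
  t = 2.0000: CF_t = 12.500000, DF = 0.840168, PV = 10.502102
  t = 2.5000: CF_t = 12.500000, DF = 0.804374, PV = 10.054669
  t = 3.0000: CF_t = 12.500000, DF = 0.770104, PV = 9.626299
  t = 3.5000: CF_t = 12.500000, DF = 0.737294, PV = 9.216179
  t = 4.0000: CF_t = 12.500000, DF = 0.705883, PV = 8.823532
  t = 4.5000: CF_t = 12.500000, DF = 0.675809, PV = 8.447613
  t = 5.0000: CF_t = 12.500000, DF = 0.647017, PV = 8.087710
  t = 5.5000: CF_t = 12.500000, DF = 0.619451, PV = 7.743140
  t = 6.0000: CF_t = 12.500000, DF = 0.593060, PV = 7.413251
  t = 6.5000: CF_t = 12.500000, DF = 0.567793, PV = 7.097416
  t = 7.0000: CF_t = 1012.500000, DF = 0.543603, PV = 550.397955
Price P = sum_t PV_t = 671.804346


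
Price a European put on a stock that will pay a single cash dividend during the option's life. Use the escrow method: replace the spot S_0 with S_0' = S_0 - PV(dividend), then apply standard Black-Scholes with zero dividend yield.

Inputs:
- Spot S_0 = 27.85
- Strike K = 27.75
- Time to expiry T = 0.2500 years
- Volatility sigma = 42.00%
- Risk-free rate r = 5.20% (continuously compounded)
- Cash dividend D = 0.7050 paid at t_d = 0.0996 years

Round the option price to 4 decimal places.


Answer: Price = 2.4040

Derivation:
PV(D) = D * exp(-r * t_d) = 0.7050 * 0.99483419 = 0.70135810
S_0' = S_0 - PV(D) = 27.8500 - 0.70135810 = 27.14864190
d1 = (ln(S_0'/K) + (r + sigma^2/2)*T) / (sigma*sqrt(T)) = 0.06257706
d2 = d1 - sigma*sqrt(T) = -0.14742294
exp(-rT) = 0.98708414
N(-d1) = 0.47505165; N(-d2) = 0.55860090
P = K * exp(-rT) * N(-d2) - S_0' * N(-d1) = 27.7500 * 0.98708414 * 0.55860090 - 27.14864190 * 0.47505165 = 2.4040


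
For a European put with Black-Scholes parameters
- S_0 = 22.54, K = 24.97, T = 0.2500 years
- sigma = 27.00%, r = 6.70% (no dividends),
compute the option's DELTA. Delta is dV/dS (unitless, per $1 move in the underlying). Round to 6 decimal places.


d1 = -0.5668229310; d2 = -0.7018229310
phi(d1) = 0.3397372852; exp(-qT) = 1.0000000000; exp(-rT) = 0.9833895013
N(-d1) = 0.7145827553
Delta = -exp(-qT) * N(-d1) = -1.0000000000 * 0.7145827553 = -0.714583

Answer: Delta = -0.714583


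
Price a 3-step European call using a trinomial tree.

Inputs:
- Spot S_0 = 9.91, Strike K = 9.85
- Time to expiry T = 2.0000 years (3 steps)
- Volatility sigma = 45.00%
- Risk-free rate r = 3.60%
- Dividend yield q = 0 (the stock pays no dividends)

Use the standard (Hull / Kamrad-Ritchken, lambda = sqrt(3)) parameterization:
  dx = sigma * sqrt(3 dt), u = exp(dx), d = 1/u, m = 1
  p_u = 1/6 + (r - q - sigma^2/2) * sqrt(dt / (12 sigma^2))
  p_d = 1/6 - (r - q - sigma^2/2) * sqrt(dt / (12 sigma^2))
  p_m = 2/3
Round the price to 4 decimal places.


Answer: Price = V(0,0) = 2.5266

Derivation:
dt = T/N = 0.666667; dx = sigma*sqrt(3*dt) = 0.636396
u = exp(dx) = 1.889658; d = 1/u = 0.529196
p_u = 0.132490, p_m = 0.666667, p_d = 0.200843
Discount per step: exp(-r*dt) = 0.976286
Stock lattice S(k, j) with j the centered position index:
  k=0: S(0,+0) = 9.9100
  k=1: S(1,-1) = 5.2443; S(1,+0) = 9.9100; S(1,+1) = 18.7265
  k=2: S(2,-2) = 2.7753; S(2,-1) = 5.2443; S(2,+0) = 9.9100; S(2,+1) = 18.7265; S(2,+2) = 35.3867
  k=3: S(3,-3) = 1.4687; S(3,-2) = 2.7753; S(3,-1) = 5.2443; S(3,+0) = 9.9100; S(3,+1) = 18.7265; S(3,+2) = 35.3867; S(3,+3) = 66.8688
Terminal payoffs V(N, j) = max(S_T - K, 0):
  V(3,-3) = 0.000000; V(3,-2) = 0.000000; V(3,-1) = 0.000000; V(3,+0) = 0.060000; V(3,+1) = 8.876515; V(3,+2) = 25.536718; V(3,+3) = 57.018811
Backward induction: V(k, j) = exp(-r*dt) * [p_u * V(k+1, j+1) + p_m * V(k+1, j) + p_d * V(k+1, j-1)]
  V(2,-2) = exp(-r*dt) * [p_u*0.000000 + p_m*0.000000 + p_d*0.000000] = 0.000000
  V(2,-1) = exp(-r*dt) * [p_u*0.060000 + p_m*0.000000 + p_d*0.000000] = 0.007761
  V(2,+0) = exp(-r*dt) * [p_u*8.876515 + p_m*0.060000 + p_d*0.000000] = 1.187210
  V(2,+1) = exp(-r*dt) * [p_u*25.536718 + p_m*8.876515 + p_d*0.060000] = 9.092230
  V(2,+2) = exp(-r*dt) * [p_u*57.018811 + p_m*25.536718 + p_d*8.876515] = 25.736534
  V(1,-1) = exp(-r*dt) * [p_u*1.187210 + p_m*0.007761 + p_d*0.000000] = 0.158614
  V(1,+0) = exp(-r*dt) * [p_u*9.092230 + p_m*1.187210 + p_d*0.007761] = 1.950287
  V(1,+1) = exp(-r*dt) * [p_u*25.736534 + p_m*9.092230 + p_d*1.187210] = 9.479499
  V(0,+0) = exp(-r*dt) * [p_u*9.479499 + p_m*1.950287 + p_d*0.158614] = 2.526613


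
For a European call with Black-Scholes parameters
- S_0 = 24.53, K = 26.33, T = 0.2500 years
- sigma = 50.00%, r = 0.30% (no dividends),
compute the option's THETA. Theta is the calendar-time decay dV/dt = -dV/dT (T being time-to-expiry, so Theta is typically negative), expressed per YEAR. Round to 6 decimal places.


d1 = -0.1552484610; d2 = -0.4052484610
phi(d1) = 0.3941634628; exp(-qT) = 1.0000000000; exp(-rT) = 0.9992502812
Theta = -S*exp(-qT)*phi(d1)*sigma/(2*sqrt(T)) - r*K*exp(-rT)*N(d2) + q*S*exp(-qT)*N(d1)
N(d1) = 0.4383127225; N(d2) = 0.3426474433; sqrt(T) = 0.5000000000
Term 1 = -24.5300 * 1.0000000000 * 0.3941634628 * 0.5000 / (2 * 0.5000000000) = -4.8344148712
Term 2 = -0.0030 * 26.3300 * 0.9992502812 * 0.3426474433 = -0.0270454299
Term 3 = 0 (no dividend yield, q = 0)
Theta = -4.8344148712 + (-0.0270454299) + (0.0000000000) = -4.861460

Answer: Theta = -4.861460


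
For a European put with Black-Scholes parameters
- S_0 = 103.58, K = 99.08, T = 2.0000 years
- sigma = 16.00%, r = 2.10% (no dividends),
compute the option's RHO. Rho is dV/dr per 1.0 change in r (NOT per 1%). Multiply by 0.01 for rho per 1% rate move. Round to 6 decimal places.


d1 = 0.4950483583; d2 = 0.2687741883
phi(d1) = 0.3529337306; exp(-qT) = 1.0000000000; exp(-rT) = 0.9588697806
N(-d2) = 0.3940517287
Rho = -K*T*exp(-rT)*N(-d2) = -99.0800 * 2.0000 * 0.9588697806 * 0.3940517287 = -74.873625

Answer: Rho = -74.873625


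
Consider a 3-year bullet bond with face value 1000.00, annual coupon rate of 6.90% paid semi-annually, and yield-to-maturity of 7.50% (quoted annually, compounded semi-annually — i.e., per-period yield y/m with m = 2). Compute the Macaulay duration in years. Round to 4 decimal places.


Coupon per period c = face * coupon_rate / m = 34.500000
Periods per year m = 2; per-period yield y/m = 0.037500
Number of cashflows N = 6
Cashflows (t years, CF_t, discount factor 1/(1+y/m)^(m*t), PV):
  t = 0.5000: CF_t = 34.500000, DF = 0.963855, PV = 33.253012
  t = 1.0000: CF_t = 34.500000, DF = 0.929017, PV = 32.051096
  t = 1.5000: CF_t = 34.500000, DF = 0.895438, PV = 30.892623
  t = 2.0000: CF_t = 34.500000, DF = 0.863073, PV = 29.776022
  t = 2.5000: CF_t = 34.500000, DF = 0.831878, PV = 28.699780
  t = 3.0000: CF_t = 1034.500000, DF = 0.801810, PV = 829.472253
Price P = sum_t PV_t = 984.144785
Macaulay numerator sum_t t * PV_t:
  t * PV_t at t = 0.5000: 16.626506
  t * PV_t at t = 1.0000: 32.051096
  t * PV_t at t = 1.5000: 46.338934
  t * PV_t at t = 2.0000: 59.552044
  t * PV_t at t = 2.5000: 71.749450
  t * PV_t at t = 3.0000: 2488.416758
Macaulay duration D = (sum_t t * PV_t) / P = 2714.734788 / 984.144785 = 2.758471

Answer: Macaulay duration = 2.7585 years


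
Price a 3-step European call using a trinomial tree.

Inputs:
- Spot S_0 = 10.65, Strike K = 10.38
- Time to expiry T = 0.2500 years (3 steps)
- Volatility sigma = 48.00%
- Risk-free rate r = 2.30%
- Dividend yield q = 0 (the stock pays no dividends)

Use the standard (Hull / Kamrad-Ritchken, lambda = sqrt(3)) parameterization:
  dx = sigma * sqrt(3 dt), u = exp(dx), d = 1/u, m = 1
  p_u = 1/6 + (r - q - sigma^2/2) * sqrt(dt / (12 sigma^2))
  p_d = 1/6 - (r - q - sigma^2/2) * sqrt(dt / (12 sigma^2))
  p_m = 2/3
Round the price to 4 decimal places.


Answer: Price = V(0,0) = 1.1265

Derivation:
dt = T/N = 0.083333; dx = sigma*sqrt(3*dt) = 0.240000
u = exp(dx) = 1.271249; d = 1/u = 0.786628
p_u = 0.150660, p_m = 0.666667, p_d = 0.182674
Discount per step: exp(-r*dt) = 0.998085
Stock lattice S(k, j) with j the centered position index:
  k=0: S(0,+0) = 10.6500
  k=1: S(1,-1) = 8.3776; S(1,+0) = 10.6500; S(1,+1) = 13.5388
  k=2: S(2,-2) = 6.5900; S(2,-1) = 8.3776; S(2,+0) = 10.6500; S(2,+1) = 13.5388; S(2,+2) = 17.2112
  k=3: S(3,-3) = 5.1839; S(3,-2) = 6.5900; S(3,-1) = 8.3776; S(3,+0) = 10.6500; S(3,+1) = 13.5388; S(3,+2) = 17.2112; S(3,+3) = 21.8797
Terminal payoffs V(N, j) = max(S_T - K, 0):
  V(3,-3) = 0.000000; V(3,-2) = 0.000000; V(3,-1) = 0.000000; V(3,+0) = 0.270000; V(3,+1) = 3.158803; V(3,+2) = 6.831192; V(3,+3) = 11.499714
Backward induction: V(k, j) = exp(-r*dt) * [p_u * V(k+1, j+1) + p_m * V(k+1, j) + p_d * V(k+1, j-1)]
  V(2,-2) = exp(-r*dt) * [p_u*0.000000 + p_m*0.000000 + p_d*0.000000] = 0.000000
  V(2,-1) = exp(-r*dt) * [p_u*0.270000 + p_m*0.000000 + p_d*0.000000] = 0.040600
  V(2,+0) = exp(-r*dt) * [p_u*3.158803 + p_m*0.270000 + p_d*0.000000] = 0.654649
  V(2,+1) = exp(-r*dt) * [p_u*6.831192 + p_m*3.158803 + p_d*0.270000] = 3.178279
  V(2,+2) = exp(-r*dt) * [p_u*11.499714 + p_m*6.831192 + p_d*3.158803] = 6.850559
  V(1,-1) = exp(-r*dt) * [p_u*0.654649 + p_m*0.040600 + p_d*0.000000] = 0.125455
  V(1,+0) = exp(-r*dt) * [p_u*3.178279 + p_m*0.654649 + p_d*0.040600] = 0.920921
  V(1,+1) = exp(-r*dt) * [p_u*6.850559 + p_m*3.178279 + p_d*0.654649] = 3.264280
  V(0,+0) = exp(-r*dt) * [p_u*3.264280 + p_m*0.920921 + p_d*0.125455] = 1.126499


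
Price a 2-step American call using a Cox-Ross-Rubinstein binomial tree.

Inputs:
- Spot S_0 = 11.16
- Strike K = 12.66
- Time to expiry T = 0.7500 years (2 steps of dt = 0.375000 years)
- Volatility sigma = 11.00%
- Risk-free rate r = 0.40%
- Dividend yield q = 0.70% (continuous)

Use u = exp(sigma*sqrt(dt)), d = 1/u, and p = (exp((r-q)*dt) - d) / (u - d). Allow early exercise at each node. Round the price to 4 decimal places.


dt = T/N = 0.375000
u = exp(sigma*sqrt(dt)) = 1.069682; d = 1/u = 0.934858
p = (exp((r-q)*dt) - d) / (u - d) = 0.474827
Discount per step: exp(-r*dt) = 0.998501
Stock lattice S(k, i) with i counting down-moves:
  k=0: S(0,0) = 11.1600
  k=1: S(1,0) = 11.9376; S(1,1) = 10.4330
  k=2: S(2,0) = 12.7695; S(2,1) = 11.1600; S(2,2) = 9.7534
Terminal payoffs V(N, i) = max(S_T - K, 0):
  V(2,0) = 0.109479; V(2,1) = 0.000000; V(2,2) = 0.000000
Backward induction: V(k, i) = exp(-r*dt) * [p * V(k+1, i) + (1-p) * V(k+1, i+1)]; then take max(V_cont, immediate exercise) for American.
  V(1,0) = exp(-r*dt) * [p*0.109479 + (1-p)*0.000000] = 0.051906; exercise = 0.000000; V(1,0) = max -> 0.051906
  V(1,1) = exp(-r*dt) * [p*0.000000 + (1-p)*0.000000] = 0.000000; exercise = 0.000000; V(1,1) = max -> 0.000000
  V(0,0) = exp(-r*dt) * [p*0.051906 + (1-p)*0.000000] = 0.024609; exercise = 0.000000; V(0,0) = max -> 0.024609

Answer: Price = V(0,0) = 0.0246


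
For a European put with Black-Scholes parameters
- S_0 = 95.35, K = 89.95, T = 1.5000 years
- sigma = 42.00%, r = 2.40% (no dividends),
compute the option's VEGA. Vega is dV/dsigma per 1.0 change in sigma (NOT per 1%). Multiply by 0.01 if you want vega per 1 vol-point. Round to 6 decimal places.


d1 = 0.4405200683; d2 = -0.0738727777
phi(d1) = 0.3620519756; exp(-qT) = 1.0000000000; exp(-rT) = 0.9646402935
Vega = S * exp(-qT) * phi(d1) * sqrt(T) = 95.3500 * 1.0000000000 * 0.3620519756 * 1.2247448714 = 42.280221

Answer: Vega = 42.280221


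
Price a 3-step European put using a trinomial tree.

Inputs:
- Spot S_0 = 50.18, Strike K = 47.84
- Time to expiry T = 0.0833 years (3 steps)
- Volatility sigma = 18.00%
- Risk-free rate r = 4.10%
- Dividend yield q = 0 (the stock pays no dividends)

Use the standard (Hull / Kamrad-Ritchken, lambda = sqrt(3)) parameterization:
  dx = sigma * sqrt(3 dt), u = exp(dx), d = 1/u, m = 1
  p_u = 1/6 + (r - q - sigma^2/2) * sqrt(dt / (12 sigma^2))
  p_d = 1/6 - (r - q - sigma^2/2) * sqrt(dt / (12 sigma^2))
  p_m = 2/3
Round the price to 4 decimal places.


Answer: Price = V(0,0) = 0.1986

Derivation:
dt = T/N = 0.027767; dx = sigma*sqrt(3*dt) = 0.051951
u = exp(dx) = 1.053324; d = 1/u = 0.949375
p_u = 0.173294, p_m = 0.666667, p_d = 0.160039
Discount per step: exp(-r*dt) = 0.998862
Stock lattice S(k, j) with j the centered position index:
  k=0: S(0,+0) = 50.1800
  k=1: S(1,-1) = 47.6397; S(1,+0) = 50.1800; S(1,+1) = 52.8558
  k=2: S(2,-2) = 45.2279; S(2,-1) = 47.6397; S(2,+0) = 50.1800; S(2,+1) = 52.8558; S(2,+2) = 55.6743
  k=3: S(3,-3) = 42.9383; S(3,-2) = 45.2279; S(3,-1) = 47.6397; S(3,+0) = 50.1800; S(3,+1) = 52.8558; S(3,+2) = 55.6743; S(3,+3) = 58.6431
Terminal payoffs V(N, j) = max(K - S_T, 0):
  V(3,-3) = 4.901745; V(3,-2) = 2.612094; V(3,-1) = 0.200349; V(3,+0) = 0.000000; V(3,+1) = 0.000000; V(3,+2) = 0.000000; V(3,+3) = 0.000000
Backward induction: V(k, j) = exp(-r*dt) * [p_u * V(k+1, j+1) + p_m * V(k+1, j) + p_d * V(k+1, j-1)]
  V(2,-2) = exp(-r*dt) * [p_u*0.200349 + p_m*2.612094 + p_d*4.901745] = 2.557673
  V(2,-1) = exp(-r*dt) * [p_u*0.000000 + p_m*0.200349 + p_d*2.612094] = 0.550976
  V(2,+0) = exp(-r*dt) * [p_u*0.000000 + p_m*0.000000 + p_d*0.200349] = 0.032027
  V(2,+1) = exp(-r*dt) * [p_u*0.000000 + p_m*0.000000 + p_d*0.000000] = 0.000000
  V(2,+2) = exp(-r*dt) * [p_u*0.000000 + p_m*0.000000 + p_d*0.000000] = 0.000000
  V(1,-1) = exp(-r*dt) * [p_u*0.032027 + p_m*0.550976 + p_d*2.557673] = 0.781305
  V(1,+0) = exp(-r*dt) * [p_u*0.000000 + p_m*0.032027 + p_d*0.550976] = 0.109405
  V(1,+1) = exp(-r*dt) * [p_u*0.000000 + p_m*0.000000 + p_d*0.032027] = 0.005120
  V(0,+0) = exp(-r*dt) * [p_u*0.005120 + p_m*0.109405 + p_d*0.781305] = 0.198637


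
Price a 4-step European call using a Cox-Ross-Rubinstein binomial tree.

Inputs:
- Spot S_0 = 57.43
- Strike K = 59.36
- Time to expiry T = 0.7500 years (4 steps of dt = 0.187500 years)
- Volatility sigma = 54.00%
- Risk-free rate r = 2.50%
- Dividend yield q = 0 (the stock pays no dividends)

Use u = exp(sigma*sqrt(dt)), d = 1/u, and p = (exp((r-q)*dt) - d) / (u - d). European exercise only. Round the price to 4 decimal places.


dt = T/N = 0.187500
u = exp(sigma*sqrt(dt)) = 1.263426; d = 1/u = 0.791499
p = (exp((r-q)*dt) - d) / (u - d) = 0.451764
Discount per step: exp(-r*dt) = 0.995323
Stock lattice S(k, i) with i counting down-moves:
  k=0: S(0,0) = 57.4300
  k=1: S(1,0) = 72.5585; S(1,1) = 45.4558
  k=2: S(2,0) = 91.6723; S(2,1) = 57.4300; S(2,2) = 35.9782
  k=3: S(3,0) = 115.8212; S(3,1) = 72.5585; S(3,2) = 45.4558; S(3,3) = 28.4767
  k=4: S(4,0) = 146.3314; S(4,1) = 91.6723; S(4,2) = 57.4300; S(4,3) = 35.9782; S(4,4) = 22.5393
Terminal payoffs V(N, i) = max(S_T - K, 0):
  V(4,0) = 86.971450; V(4,1) = 32.312325; V(4,2) = 0.000000; V(4,3) = 0.000000; V(4,4) = 0.000000
Backward induction: V(k, i) = exp(-r*dt) * [p * V(k+1, i) + (1-p) * V(k+1, i+1)].
  V(3,0) = exp(-r*dt) * [p*86.971450 + (1-p)*32.312325] = 56.738772
  V(3,1) = exp(-r*dt) * [p*32.312325 + (1-p)*0.000000] = 14.529285
  V(3,2) = exp(-r*dt) * [p*0.000000 + (1-p)*0.000000] = 0.000000
  V(3,3) = exp(-r*dt) * [p*0.000000 + (1-p)*0.000000] = 0.000000
  V(2,0) = exp(-r*dt) * [p*56.738772 + (1-p)*14.529285] = 33.440897
  V(2,1) = exp(-r*dt) * [p*14.529285 + (1-p)*0.000000] = 6.533115
  V(2,2) = exp(-r*dt) * [p*0.000000 + (1-p)*0.000000] = 0.000000
  V(1,0) = exp(-r*dt) * [p*33.440897 + (1-p)*6.533115] = 18.601687
  V(1,1) = exp(-r*dt) * [p*6.533115 + (1-p)*0.000000] = 2.937625
  V(0,0) = exp(-r*dt) * [p*18.601687 + (1-p)*2.937625] = 9.967256

Answer: Price = V(0,0) = 9.9673


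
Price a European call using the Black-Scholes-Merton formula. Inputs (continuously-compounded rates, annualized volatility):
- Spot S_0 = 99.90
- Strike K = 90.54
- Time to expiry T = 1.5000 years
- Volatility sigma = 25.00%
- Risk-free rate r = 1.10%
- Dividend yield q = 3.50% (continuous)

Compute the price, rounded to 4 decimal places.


d1 = (ln(S/K) + (r - q + 0.5*sigma^2) * T) / (sigma * sqrt(T)) = 0.35681862
d2 = d1 - sigma * sqrt(T) = 0.05063240
exp(-rT) = 0.98363538; exp(-qT) = 0.94885432
C = S_0 * exp(-qT) * N(d1) - K * exp(-rT) * N(d2)
N(d1) = 0.63938620; N(d2) = 0.52019078
C = 99.9000 * 0.94885432 * 0.63938620 - 90.5400 * 0.98363538 * 0.52019078 = 14.2804

Answer: Price = 14.2804


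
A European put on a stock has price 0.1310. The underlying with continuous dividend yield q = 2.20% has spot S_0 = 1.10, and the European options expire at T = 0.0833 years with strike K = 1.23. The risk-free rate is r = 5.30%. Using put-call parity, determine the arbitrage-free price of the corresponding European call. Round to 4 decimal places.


Put-call parity: C - P = S_0 * exp(-qT) - K * exp(-rT).
S_0 * exp(-qT) = 1.1000 * 0.99816908 = 1.09798599
K * exp(-rT) = 1.2300 * 0.99559483 = 1.22458164
C = P + S*exp(-qT) - K*exp(-rT)
C = 0.1310 + 1.09798599 - 1.22458164 = 0.0044

Answer: Call price = 0.0044


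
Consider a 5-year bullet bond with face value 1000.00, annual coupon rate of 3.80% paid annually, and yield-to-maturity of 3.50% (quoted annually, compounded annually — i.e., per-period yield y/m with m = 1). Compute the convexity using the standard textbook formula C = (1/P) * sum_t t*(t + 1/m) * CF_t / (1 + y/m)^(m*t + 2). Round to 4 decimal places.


Answer: Convexity = 25.4011

Derivation:
Coupon per period c = face * coupon_rate / m = 38.000000
Periods per year m = 1; per-period yield y/m = 0.035000
Number of cashflows N = 5
Cashflows (t years, CF_t, discount factor 1/(1+y/m)^(m*t), PV):
  t = 1.0000: CF_t = 38.000000, DF = 0.966184, PV = 36.714976
  t = 2.0000: CF_t = 38.000000, DF = 0.933511, PV = 35.473407
  t = 3.0000: CF_t = 38.000000, DF = 0.901943, PV = 34.273823
  t = 4.0000: CF_t = 38.000000, DF = 0.871442, PV = 33.114805
  t = 5.0000: CF_t = 1038.000000, DF = 0.841973, PV = 873.968147
Price P = sum_t PV_t = 1013.545157
Convexity numerator sum_t t*(t + 1/m) * CF_t / (1+y/m)^(m*t + 2):
  t = 1.0000: term = 68.547646
  t = 2.0000: term = 198.688828
  t = 3.0000: term = 383.939764
  t = 4.0000: term = 618.260490
  t = 5.0000: term = 24475.758516
Convexity = (1/P) * sum = 25745.195243 / 1013.545157 = 25.401133


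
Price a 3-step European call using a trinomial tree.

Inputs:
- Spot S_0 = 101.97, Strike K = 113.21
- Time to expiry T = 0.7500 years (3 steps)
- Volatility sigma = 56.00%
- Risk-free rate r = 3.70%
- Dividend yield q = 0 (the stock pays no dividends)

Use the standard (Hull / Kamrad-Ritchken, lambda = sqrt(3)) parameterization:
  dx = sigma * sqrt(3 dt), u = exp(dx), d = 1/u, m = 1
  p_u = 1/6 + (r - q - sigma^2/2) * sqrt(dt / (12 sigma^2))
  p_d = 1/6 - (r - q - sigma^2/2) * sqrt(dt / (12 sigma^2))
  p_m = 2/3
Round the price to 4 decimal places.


dt = T/N = 0.250000; dx = sigma*sqrt(3*dt) = 0.484974
u = exp(dx) = 1.624133; d = 1/u = 0.615713
p_u = 0.135789, p_m = 0.666667, p_d = 0.197545
Discount per step: exp(-r*dt) = 0.990793
Stock lattice S(k, j) with j the centered position index:
  k=0: S(0,+0) = 101.9700
  k=1: S(1,-1) = 62.7843; S(1,+0) = 101.9700; S(1,+1) = 165.6129
  k=2: S(2,-2) = 38.6571; S(2,-1) = 62.7843; S(2,+0) = 101.9700; S(2,+1) = 165.6129; S(2,+2) = 268.9773
  k=3: S(3,-3) = 23.8017; S(3,-2) = 38.6571; S(3,-1) = 62.7843; S(3,+0) = 101.9700; S(3,+1) = 165.6129; S(3,+2) = 268.9773; S(3,+3) = 436.8550
Terminal payoffs V(N, j) = max(S_T - K, 0):
  V(3,-3) = 0.000000; V(3,-2) = 0.000000; V(3,-1) = 0.000000; V(3,+0) = 0.000000; V(3,+1) = 52.402857; V(3,+2) = 155.767331; V(3,+3) = 323.644999
Backward induction: V(k, j) = exp(-r*dt) * [p_u * V(k+1, j+1) + p_m * V(k+1, j) + p_d * V(k+1, j-1)]
  V(2,-2) = exp(-r*dt) * [p_u*0.000000 + p_m*0.000000 + p_d*0.000000] = 0.000000
  V(2,-1) = exp(-r*dt) * [p_u*0.000000 + p_m*0.000000 + p_d*0.000000] = 0.000000
  V(2,+0) = exp(-r*dt) * [p_u*52.402857 + p_m*0.000000 + p_d*0.000000] = 7.050201
  V(2,+1) = exp(-r*dt) * [p_u*155.767331 + p_m*52.402857 + p_d*0.000000] = 55.570277
  V(2,+2) = exp(-r*dt) * [p_u*323.644999 + p_m*155.767331 + p_d*52.402857] = 156.688046
  V(1,-1) = exp(-r*dt) * [p_u*7.050201 + p_m*0.000000 + p_d*0.000000] = 0.948523
  V(1,+0) = exp(-r*dt) * [p_u*55.570277 + p_m*7.050201 + p_d*0.000000] = 12.133199
  V(1,+1) = exp(-r*dt) * [p_u*156.688046 + p_m*55.570277 + p_d*7.050201] = 59.166226
  V(0,+0) = exp(-r*dt) * [p_u*59.166226 + p_m*12.133199 + p_d*0.948523] = 16.160108

Answer: Price = V(0,0) = 16.1601


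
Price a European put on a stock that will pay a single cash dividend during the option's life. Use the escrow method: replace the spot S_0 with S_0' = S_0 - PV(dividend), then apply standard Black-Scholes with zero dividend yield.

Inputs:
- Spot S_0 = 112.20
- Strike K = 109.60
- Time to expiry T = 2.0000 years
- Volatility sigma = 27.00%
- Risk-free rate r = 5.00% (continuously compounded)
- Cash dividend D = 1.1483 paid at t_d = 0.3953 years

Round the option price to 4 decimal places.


PV(D) = D * exp(-r * t_d) = 1.1483 * 0.98042905 = 1.12582667
S_0' = S_0 - PV(D) = 112.2000 - 1.12582667 = 111.07417333
d1 = (ln(S_0'/K) + (r + sigma^2/2)*T) / (sigma*sqrt(T)) = 0.48780110
d2 = d1 - sigma*sqrt(T) = 0.10596344
exp(-rT) = 0.90483742
N(-d1) = 0.31284537; N(-d2) = 0.45780568
P = K * exp(-rT) * N(-d2) - S_0' * N(-d1) = 109.6000 * 0.90483742 * 0.45780568 - 111.07417333 * 0.31284537 = 10.6516

Answer: Price = 10.6516


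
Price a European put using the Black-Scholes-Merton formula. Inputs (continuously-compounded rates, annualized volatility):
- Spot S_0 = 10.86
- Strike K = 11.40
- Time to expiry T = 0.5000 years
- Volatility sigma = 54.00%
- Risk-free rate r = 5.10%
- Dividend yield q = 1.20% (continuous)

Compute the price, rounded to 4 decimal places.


Answer: Price = 1.8223

Derivation:
d1 = (ln(S/K) + (r - q + 0.5*sigma^2) * T) / (sigma * sqrt(T)) = 0.11489951
d2 = d1 - sigma * sqrt(T) = -0.26693815
exp(-rT) = 0.97482238; exp(-qT) = 0.99401796
P = K * exp(-rT) * N(-d2) - S_0 * exp(-qT) * N(-d1)
N(-d1) = 0.45426239; N(-d2) = 0.60524161
P = 11.4000 * 0.97482238 * 0.60524161 - 10.8600 * 0.99401796 * 0.45426239 = 1.8223


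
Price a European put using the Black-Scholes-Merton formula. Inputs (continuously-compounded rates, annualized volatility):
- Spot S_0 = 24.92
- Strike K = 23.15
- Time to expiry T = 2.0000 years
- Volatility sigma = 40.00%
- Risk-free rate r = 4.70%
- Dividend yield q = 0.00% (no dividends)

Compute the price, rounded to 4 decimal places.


Answer: Price = 3.4147

Derivation:
d1 = (ln(S/K) + (r - q + 0.5*sigma^2) * T) / (sigma * sqrt(T)) = 0.57925465
d2 = d1 - sigma * sqrt(T) = 0.01356923
exp(-rT) = 0.91028276; exp(-qT) = 1.00000000
P = K * exp(-rT) * N(-d2) - S_0 * exp(-qT) * N(-d1)
N(-d1) = 0.28120868; N(-d2) = 0.49458683
P = 23.1500 * 0.91028276 * 0.49458683 - 24.9200 * 1.00000000 * 0.28120868 = 3.4147


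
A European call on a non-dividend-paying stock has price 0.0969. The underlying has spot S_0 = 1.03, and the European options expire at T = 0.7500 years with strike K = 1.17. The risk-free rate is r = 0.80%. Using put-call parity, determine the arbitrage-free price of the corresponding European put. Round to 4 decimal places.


Put-call parity: C - P = S_0 * exp(-qT) - K * exp(-rT).
S_0 * exp(-qT) = 1.0300 * 1.00000000 = 1.03000000
K * exp(-rT) = 1.1700 * 0.99401796 = 1.16300102
P = C - S*exp(-qT) + K*exp(-rT)
P = 0.0969 - 1.03000000 + 1.16300102 = 0.2299

Answer: Put price = 0.2299


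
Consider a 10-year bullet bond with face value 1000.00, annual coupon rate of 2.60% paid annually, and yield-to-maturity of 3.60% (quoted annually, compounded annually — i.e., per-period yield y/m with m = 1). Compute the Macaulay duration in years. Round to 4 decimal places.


Coupon per period c = face * coupon_rate / m = 26.000000
Periods per year m = 1; per-period yield y/m = 0.036000
Number of cashflows N = 10
Cashflows (t years, CF_t, discount factor 1/(1+y/m)^(m*t), PV):
  t = 1.0000: CF_t = 26.000000, DF = 0.965251, PV = 25.096525
  t = 2.0000: CF_t = 26.000000, DF = 0.931709, PV = 24.224445
  t = 3.0000: CF_t = 26.000000, DF = 0.899333, PV = 23.382669
  t = 4.0000: CF_t = 26.000000, DF = 0.868082, PV = 22.570144
  t = 5.0000: CF_t = 26.000000, DF = 0.837917, PV = 21.785853
  t = 6.0000: CF_t = 26.000000, DF = 0.808801, PV = 21.028816
  t = 7.0000: CF_t = 26.000000, DF = 0.780696, PV = 20.298085
  t = 8.0000: CF_t = 26.000000, DF = 0.753567, PV = 19.592746
  t = 9.0000: CF_t = 26.000000, DF = 0.727381, PV = 18.911917
  t = 10.0000: CF_t = 1026.000000, DF = 0.702106, PV = 720.360360
Price P = sum_t PV_t = 917.251560
Macaulay numerator sum_t t * PV_t:
  t * PV_t at t = 1.0000: 25.096525
  t * PV_t at t = 2.0000: 48.448890
  t * PV_t at t = 3.0000: 70.148007
  t * PV_t at t = 4.0000: 90.280575
  t * PV_t at t = 5.0000: 108.929266
  t * PV_t at t = 6.0000: 126.172894
  t * PV_t at t = 7.0000: 142.086593
  t * PV_t at t = 8.0000: 156.741967
  t * PV_t at t = 9.0000: 170.207251
  t * PV_t at t = 10.0000: 7203.603604
Macaulay duration D = (sum_t t * PV_t) / P = 8141.715572 / 917.251560 = 8.876208

Answer: Macaulay duration = 8.8762 years


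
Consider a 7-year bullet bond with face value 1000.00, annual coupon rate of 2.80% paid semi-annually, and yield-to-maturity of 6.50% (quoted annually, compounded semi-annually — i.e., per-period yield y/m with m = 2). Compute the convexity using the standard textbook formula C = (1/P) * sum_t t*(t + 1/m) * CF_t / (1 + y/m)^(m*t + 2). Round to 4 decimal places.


Answer: Convexity = 42.9056

Derivation:
Coupon per period c = face * coupon_rate / m = 14.000000
Periods per year m = 2; per-period yield y/m = 0.032500
Number of cashflows N = 14
Cashflows (t years, CF_t, discount factor 1/(1+y/m)^(m*t), PV):
  t = 0.5000: CF_t = 14.000000, DF = 0.968523, PV = 13.559322
  t = 1.0000: CF_t = 14.000000, DF = 0.938037, PV = 13.132515
  t = 1.5000: CF_t = 14.000000, DF = 0.908510, PV = 12.719143
  t = 2.0000: CF_t = 14.000000, DF = 0.879913, PV = 12.318783
  t = 2.5000: CF_t = 14.000000, DF = 0.852216, PV = 11.931024
  t = 3.0000: CF_t = 14.000000, DF = 0.825391, PV = 11.555472
  t = 3.5000: CF_t = 14.000000, DF = 0.799410, PV = 11.191740
  t = 4.0000: CF_t = 14.000000, DF = 0.774247, PV = 10.839458
  t = 4.5000: CF_t = 14.000000, DF = 0.749876, PV = 10.498264
  t = 5.0000: CF_t = 14.000000, DF = 0.726272, PV = 10.167810
  t = 5.5000: CF_t = 14.000000, DF = 0.703411, PV = 9.847758
  t = 6.0000: CF_t = 14.000000, DF = 0.681270, PV = 9.537780
  t = 6.5000: CF_t = 14.000000, DF = 0.659826, PV = 9.237560
  t = 7.0000: CF_t = 1014.000000, DF = 0.639056, PV = 648.003140
Price P = sum_t PV_t = 794.539769
Convexity numerator sum_t t*(t + 1/m) * CF_t / (1+y/m)^(m*t + 2):
  t = 0.5000: term = 6.359572
  t = 1.0000: term = 18.478174
  t = 1.5000: term = 35.793073
  t = 2.0000: term = 57.777358
  t = 2.5000: term = 83.938050
  t = 3.0000: term = 113.814305
  t = 3.5000: term = 146.975697
  t = 4.0000: term = 183.020584
  t = 4.5000: term = 221.574557
  t = 5.0000: term = 262.288957
  t = 5.5000: term = 304.839465
  t = 6.0000: term = 348.924768
  t = 6.5000: term = 394.265274
  t = 7.0000: term = 31912.166789
Convexity = (1/P) * sum = 34090.216624 / 794.539769 = 42.905614


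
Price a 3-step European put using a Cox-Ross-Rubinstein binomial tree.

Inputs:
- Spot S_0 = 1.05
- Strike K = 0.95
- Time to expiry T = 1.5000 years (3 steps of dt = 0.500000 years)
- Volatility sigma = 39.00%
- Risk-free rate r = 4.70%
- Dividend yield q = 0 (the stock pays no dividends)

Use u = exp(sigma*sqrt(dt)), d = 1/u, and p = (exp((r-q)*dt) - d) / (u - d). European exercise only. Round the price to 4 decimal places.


Answer: Price = V(0,0) = 0.1227

Derivation:
dt = T/N = 0.500000
u = exp(sigma*sqrt(dt)) = 1.317547; d = 1/u = 0.758986
p = (exp((r-q)*dt) - d) / (u - d) = 0.474061
Discount per step: exp(-r*dt) = 0.976774
Stock lattice S(k, i) with i counting down-moves:
  k=0: S(0,0) = 1.0500
  k=1: S(1,0) = 1.3834; S(1,1) = 0.7969
  k=2: S(2,0) = 1.8227; S(2,1) = 1.0500; S(2,2) = 0.6049
  k=3: S(3,0) = 2.4015; S(3,1) = 1.3834; S(3,2) = 0.7969; S(3,3) = 0.4591
Terminal payoffs V(N, i) = max(K - S_T, 0):
  V(3,0) = 0.000000; V(3,1) = 0.000000; V(3,2) = 0.153064; V(3,3) = 0.490917
Backward induction: V(k, i) = exp(-r*dt) * [p * V(k+1, i) + (1-p) * V(k+1, i+1)].
  V(2,0) = exp(-r*dt) * [p*0.000000 + (1-p)*0.000000] = 0.000000
  V(2,1) = exp(-r*dt) * [p*0.000000 + (1-p)*0.153064] = 0.078633
  V(2,2) = exp(-r*dt) * [p*0.153064 + (1-p)*0.490917] = 0.323072
  V(1,0) = exp(-r*dt) * [p*0.000000 + (1-p)*0.078633] = 0.040395
  V(1,1) = exp(-r*dt) * [p*0.078633 + (1-p)*0.323072] = 0.202381
  V(0,0) = exp(-r*dt) * [p*0.040395 + (1-p)*0.202381] = 0.122673


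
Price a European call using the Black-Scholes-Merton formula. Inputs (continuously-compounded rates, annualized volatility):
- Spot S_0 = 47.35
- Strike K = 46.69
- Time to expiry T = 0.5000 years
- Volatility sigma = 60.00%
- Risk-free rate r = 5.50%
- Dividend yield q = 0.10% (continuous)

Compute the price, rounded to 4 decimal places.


Answer: Price = 8.7781

Derivation:
d1 = (ln(S/K) + (r - q + 0.5*sigma^2) * T) / (sigma * sqrt(T)) = 0.30885672
d2 = d1 - sigma * sqrt(T) = -0.11540734
exp(-rT) = 0.97287468; exp(-qT) = 0.99950012
C = S_0 * exp(-qT) * N(d1) - K * exp(-rT) * N(d2)
N(d1) = 0.62128474; N(d2) = 0.45406113
C = 47.3500 * 0.99950012 * 0.62128474 - 46.6900 * 0.97287468 * 0.45406113 = 8.7781


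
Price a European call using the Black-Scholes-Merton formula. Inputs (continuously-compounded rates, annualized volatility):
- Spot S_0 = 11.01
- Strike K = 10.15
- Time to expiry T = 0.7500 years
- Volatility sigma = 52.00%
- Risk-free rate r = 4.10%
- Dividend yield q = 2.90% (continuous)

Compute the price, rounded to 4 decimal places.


Answer: Price = 2.3378

Derivation:
d1 = (ln(S/K) + (r - q + 0.5*sigma^2) * T) / (sigma * sqrt(T)) = 0.42575196
d2 = d1 - sigma * sqrt(T) = -0.02458125
exp(-rT) = 0.96971797; exp(-qT) = 0.97848483
C = S_0 * exp(-qT) * N(d1) - K * exp(-rT) * N(d2)
N(d1) = 0.66485570; N(d2) = 0.49019449
C = 11.0100 * 0.97848483 * 0.66485570 - 10.1500 * 0.96971797 * 0.49019449 = 2.3378


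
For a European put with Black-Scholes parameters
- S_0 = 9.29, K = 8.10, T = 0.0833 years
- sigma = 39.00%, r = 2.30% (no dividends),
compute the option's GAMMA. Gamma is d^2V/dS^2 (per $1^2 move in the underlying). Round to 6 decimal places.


Answer: Gamma = 0.165785

Derivation:
d1 = 1.2910833731; d2 = 1.1785225896
phi(d1) = 0.1733596967; exp(-qT) = 1.0000000000; exp(-rT) = 0.9980859342
Gamma = exp(-qT) * phi(d1) / (S * sigma * sqrt(T)) = 1.0000000000 * 0.1733596967 / (9.2900 * 0.3900 * 0.2886173938) = 0.165785


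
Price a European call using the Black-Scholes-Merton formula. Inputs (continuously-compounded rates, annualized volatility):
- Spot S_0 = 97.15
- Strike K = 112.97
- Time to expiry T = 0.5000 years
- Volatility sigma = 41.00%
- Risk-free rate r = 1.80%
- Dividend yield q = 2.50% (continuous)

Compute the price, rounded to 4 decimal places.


Answer: Price = 5.6172

Derivation:
d1 = (ln(S/K) + (r - q + 0.5*sigma^2) * T) / (sigma * sqrt(T)) = -0.38749838
d2 = d1 - sigma * sqrt(T) = -0.67741216
exp(-rT) = 0.99104038; exp(-qT) = 0.98757780
C = S_0 * exp(-qT) * N(d1) - K * exp(-rT) * N(d2)
N(d1) = 0.34919364; N(d2) = 0.24907224
C = 97.1500 * 0.98757780 * 0.34919364 - 112.9700 * 0.99104038 * 0.24907224 = 5.6172


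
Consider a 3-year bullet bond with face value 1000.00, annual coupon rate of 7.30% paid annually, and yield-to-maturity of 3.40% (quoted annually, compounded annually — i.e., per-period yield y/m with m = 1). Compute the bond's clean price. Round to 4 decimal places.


Answer: Price = 1109.4729

Derivation:
Coupon per period c = face * coupon_rate / m = 73.000000
Periods per year m = 1; per-period yield y/m = 0.034000
Number of cashflows N = 3
Cashflows (t years, CF_t, discount factor 1/(1+y/m)^(m*t), PV):
  t = 1.0000: CF_t = 73.000000, DF = 0.967118, PV = 70.599613
  t = 2.0000: CF_t = 73.000000, DF = 0.935317, PV = 68.278156
  t = 3.0000: CF_t = 1073.000000, DF = 0.904562, PV = 970.595125
Price P = sum_t PV_t = 1109.472894


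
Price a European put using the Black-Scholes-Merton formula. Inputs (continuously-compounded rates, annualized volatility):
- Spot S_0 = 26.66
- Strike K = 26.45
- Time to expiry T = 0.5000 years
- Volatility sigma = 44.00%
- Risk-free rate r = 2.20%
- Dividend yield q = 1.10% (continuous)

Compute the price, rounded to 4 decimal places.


d1 = (ln(S/K) + (r - q + 0.5*sigma^2) * T) / (sigma * sqrt(T)) = 0.19865894
d2 = d1 - sigma * sqrt(T) = -0.11246804
exp(-rT) = 0.98906028; exp(-qT) = 0.99451510
P = K * exp(-rT) * N(-d2) - S_0 * exp(-qT) * N(-d1)
N(-d1) = 0.42126477; N(-d2) = 0.54477385
P = 26.4500 * 0.98906028 * 0.54477385 - 26.6600 * 0.99451510 * 0.42126477 = 3.0823

Answer: Price = 3.0823


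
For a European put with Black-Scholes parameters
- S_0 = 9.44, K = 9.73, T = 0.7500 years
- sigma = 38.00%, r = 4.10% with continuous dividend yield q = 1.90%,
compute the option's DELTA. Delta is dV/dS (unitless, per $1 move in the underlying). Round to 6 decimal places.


Answer: Delta = -0.444774

Derivation:
d1 = 0.1227388450; d2 = -0.2063508085
phi(d1) = 0.3959485718; exp(-qT) = 0.9858510507; exp(-rT) = 0.9697179723
N(-d1) = 0.4511569513
Delta = -exp(-qT) * N(-d1) = -0.9858510507 * 0.4511569513 = -0.444774


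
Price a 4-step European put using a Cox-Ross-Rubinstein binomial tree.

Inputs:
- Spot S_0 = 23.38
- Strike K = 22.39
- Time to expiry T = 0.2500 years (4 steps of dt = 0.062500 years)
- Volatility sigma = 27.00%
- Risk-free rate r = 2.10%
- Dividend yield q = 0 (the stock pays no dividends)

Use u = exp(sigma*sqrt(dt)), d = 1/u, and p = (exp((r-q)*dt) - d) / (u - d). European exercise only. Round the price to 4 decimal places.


dt = T/N = 0.062500
u = exp(sigma*sqrt(dt)) = 1.069830; d = 1/u = 0.934728
p = (exp((r-q)*dt) - d) / (u - d) = 0.492853
Discount per step: exp(-r*dt) = 0.998688
Stock lattice S(k, i) with i counting down-moves:
  k=0: S(0,0) = 23.3800
  k=1: S(1,0) = 25.0126; S(1,1) = 21.8539
  k=2: S(2,0) = 26.7593; S(2,1) = 23.3800; S(2,2) = 20.4275
  k=3: S(3,0) = 28.6279; S(3,1) = 25.0126; S(3,2) = 21.8539; S(3,3) = 19.0941
  k=4: S(4,0) = 30.6270; S(4,1) = 26.7593; S(4,2) = 23.3800; S(4,3) = 20.4275; S(4,4) = 17.8478
Terminal payoffs V(N, i) = max(K - S_T, 0):
  V(4,0) = 0.000000; V(4,1) = 0.000000; V(4,2) = 0.000000; V(4,3) = 1.962522; V(4,4) = 4.542187
Backward induction: V(k, i) = exp(-r*dt) * [p * V(k+1, i) + (1-p) * V(k+1, i+1)].
  V(3,0) = exp(-r*dt) * [p*0.000000 + (1-p)*0.000000] = 0.000000
  V(3,1) = exp(-r*dt) * [p*0.000000 + (1-p)*0.000000] = 0.000000
  V(3,2) = exp(-r*dt) * [p*0.000000 + (1-p)*1.962522] = 0.993982
  V(3,3) = exp(-r*dt) * [p*1.962522 + (1-p)*4.542187] = 3.266502
  V(2,0) = exp(-r*dt) * [p*0.000000 + (1-p)*0.000000] = 0.000000
  V(2,1) = exp(-r*dt) * [p*0.000000 + (1-p)*0.993982] = 0.503434
  V(2,2) = exp(-r*dt) * [p*0.993982 + (1-p)*3.266502] = 2.143670
  V(1,0) = exp(-r*dt) * [p*0.000000 + (1-p)*0.503434] = 0.254981
  V(1,1) = exp(-r*dt) * [p*0.503434 + (1-p)*2.143670] = 1.333524
  V(0,0) = exp(-r*dt) * [p*0.254981 + (1-p)*1.333524] = 0.800909

Answer: Price = V(0,0) = 0.8009


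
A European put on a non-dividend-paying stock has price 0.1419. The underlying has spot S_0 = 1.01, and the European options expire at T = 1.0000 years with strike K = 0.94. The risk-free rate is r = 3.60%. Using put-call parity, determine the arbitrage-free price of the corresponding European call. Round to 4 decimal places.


Answer: Call price = 0.2451

Derivation:
Put-call parity: C - P = S_0 * exp(-qT) - K * exp(-rT).
S_0 * exp(-qT) = 1.0100 * 1.00000000 = 1.01000000
K * exp(-rT) = 0.9400 * 0.96464029 = 0.90676188
C = P + S*exp(-qT) - K*exp(-rT)
C = 0.1419 + 1.01000000 - 0.90676188 = 0.2451


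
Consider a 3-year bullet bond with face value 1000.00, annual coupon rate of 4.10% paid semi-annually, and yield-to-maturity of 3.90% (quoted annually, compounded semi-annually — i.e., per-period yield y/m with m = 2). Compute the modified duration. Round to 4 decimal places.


Answer: Modified duration = 2.7992

Derivation:
Coupon per period c = face * coupon_rate / m = 20.500000
Periods per year m = 2; per-period yield y/m = 0.019500
Number of cashflows N = 6
Cashflows (t years, CF_t, discount factor 1/(1+y/m)^(m*t), PV):
  t = 0.5000: CF_t = 20.500000, DF = 0.980873, PV = 20.107896
  t = 1.0000: CF_t = 20.500000, DF = 0.962112, PV = 19.723292
  t = 1.5000: CF_t = 20.500000, DF = 0.943709, PV = 19.346044
  t = 2.0000: CF_t = 20.500000, DF = 0.925659, PV = 18.976012
  t = 2.5000: CF_t = 20.500000, DF = 0.907954, PV = 18.613057
  t = 3.0000: CF_t = 1020.500000, DF = 0.890588, PV = 908.844594
Price P = sum_t PV_t = 1005.610895
First compute Macaulay numerator sum_t t * PV_t:
  t * PV_t at t = 0.5000: 10.053948
  t * PV_t at t = 1.0000: 19.723292
  t * PV_t at t = 1.5000: 29.019066
  t * PV_t at t = 2.0000: 37.952023
  t * PV_t at t = 2.5000: 46.532643
  t * PV_t at t = 3.0000: 2726.533783
Macaulay duration D = 2869.814755 / 1005.610895 = 2.853802
Modified duration = D / (1 + y/m) = 2.853802 / (1 + 0.019500) = 2.799218


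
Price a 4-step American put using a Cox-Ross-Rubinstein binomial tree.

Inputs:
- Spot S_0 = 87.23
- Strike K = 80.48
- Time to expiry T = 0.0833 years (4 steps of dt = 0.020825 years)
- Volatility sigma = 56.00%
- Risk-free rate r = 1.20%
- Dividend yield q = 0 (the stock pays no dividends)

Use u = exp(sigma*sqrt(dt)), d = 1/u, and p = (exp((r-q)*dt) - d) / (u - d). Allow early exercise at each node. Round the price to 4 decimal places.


Answer: Price = V(0,0) = 2.9386

Derivation:
dt = T/N = 0.020825
u = exp(sigma*sqrt(dt)) = 1.084168; d = 1/u = 0.922366
p = (exp((r-q)*dt) - d) / (u - d) = 0.481352
Discount per step: exp(-r*dt) = 0.999750
Stock lattice S(k, i) with i counting down-moves:
  k=0: S(0,0) = 87.2300
  k=1: S(1,0) = 94.5720; S(1,1) = 80.4580
  k=2: S(2,0) = 102.5319; S(2,1) = 87.2300; S(2,2) = 74.2118
  k=3: S(3,0) = 111.1618; S(3,1) = 94.5720; S(3,2) = 80.4580; S(3,3) = 68.4504
  k=4: S(4,0) = 120.5181; S(4,1) = 102.5319; S(4,2) = 87.2300; S(4,3) = 74.2118; S(4,4) = 63.1364
Terminal payoffs V(N, i) = max(K - S_T, 0):
  V(4,0) = 0.000000; V(4,1) = 0.000000; V(4,2) = 0.000000; V(4,3) = 6.268244; V(4,4) = 17.343640
Backward induction: V(k, i) = exp(-r*dt) * [p * V(k+1, i) + (1-p) * V(k+1, i+1)]; then take max(V_cont, immediate exercise) for American.
  V(3,0) = exp(-r*dt) * [p*0.000000 + (1-p)*0.000000] = 0.000000; exercise = 0.000000; V(3,0) = max -> 0.000000
  V(3,1) = exp(-r*dt) * [p*0.000000 + (1-p)*0.000000] = 0.000000; exercise = 0.000000; V(3,1) = max -> 0.000000
  V(3,2) = exp(-r*dt) * [p*0.000000 + (1-p)*6.268244] = 3.250197; exercise = 0.021990; V(3,2) = max -> 3.250197
  V(3,3) = exp(-r*dt) * [p*6.268244 + (1-p)*17.343640] = 12.009470; exercise = 12.029579; V(3,3) = max -> 12.029579
  V(2,0) = exp(-r*dt) * [p*0.000000 + (1-p)*0.000000] = 0.000000; exercise = 0.000000; V(2,0) = max -> 0.000000
  V(2,1) = exp(-r*dt) * [p*0.000000 + (1-p)*3.250197] = 1.685286; exercise = 0.000000; V(2,1) = max -> 1.685286
  V(2,2) = exp(-r*dt) * [p*3.250197 + (1-p)*12.029579] = 7.801652; exercise = 6.268244; V(2,2) = max -> 7.801652
  V(1,0) = exp(-r*dt) * [p*0.000000 + (1-p)*1.685286] = 0.873851; exercise = 0.000000; V(1,0) = max -> 0.873851
  V(1,1) = exp(-r*dt) * [p*1.685286 + (1-p)*7.801652] = 4.856311; exercise = 0.021990; V(1,1) = max -> 4.856311
  V(0,0) = exp(-r*dt) * [p*0.873851 + (1-p)*4.856311] = 2.938609; exercise = 0.000000; V(0,0) = max -> 2.938609
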